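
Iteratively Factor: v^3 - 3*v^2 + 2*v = (v)*(v^2 - 3*v + 2) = v*(v - 2)*(v - 1)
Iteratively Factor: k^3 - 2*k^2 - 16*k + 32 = (k - 4)*(k^2 + 2*k - 8) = (k - 4)*(k + 4)*(k - 2)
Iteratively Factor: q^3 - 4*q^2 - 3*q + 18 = (q - 3)*(q^2 - q - 6) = (q - 3)^2*(q + 2)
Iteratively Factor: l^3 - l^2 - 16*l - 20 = (l - 5)*(l^2 + 4*l + 4) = (l - 5)*(l + 2)*(l + 2)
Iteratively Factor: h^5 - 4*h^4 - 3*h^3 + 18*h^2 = (h - 3)*(h^4 - h^3 - 6*h^2) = h*(h - 3)*(h^3 - h^2 - 6*h) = h*(h - 3)^2*(h^2 + 2*h) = h*(h - 3)^2*(h + 2)*(h)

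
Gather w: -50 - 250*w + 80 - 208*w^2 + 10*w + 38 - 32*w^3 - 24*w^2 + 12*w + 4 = -32*w^3 - 232*w^2 - 228*w + 72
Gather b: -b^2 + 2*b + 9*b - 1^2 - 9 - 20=-b^2 + 11*b - 30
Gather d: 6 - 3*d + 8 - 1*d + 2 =16 - 4*d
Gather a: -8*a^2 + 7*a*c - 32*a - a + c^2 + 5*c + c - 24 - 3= -8*a^2 + a*(7*c - 33) + c^2 + 6*c - 27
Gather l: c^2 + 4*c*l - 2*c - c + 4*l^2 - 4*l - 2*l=c^2 - 3*c + 4*l^2 + l*(4*c - 6)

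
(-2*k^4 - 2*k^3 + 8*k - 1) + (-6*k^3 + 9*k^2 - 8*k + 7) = -2*k^4 - 8*k^3 + 9*k^2 + 6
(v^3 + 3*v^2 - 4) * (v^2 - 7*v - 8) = v^5 - 4*v^4 - 29*v^3 - 28*v^2 + 28*v + 32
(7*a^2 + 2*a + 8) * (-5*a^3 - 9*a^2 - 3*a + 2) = -35*a^5 - 73*a^4 - 79*a^3 - 64*a^2 - 20*a + 16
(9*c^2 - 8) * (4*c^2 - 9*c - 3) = 36*c^4 - 81*c^3 - 59*c^2 + 72*c + 24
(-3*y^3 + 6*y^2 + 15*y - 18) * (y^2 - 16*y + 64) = -3*y^5 + 54*y^4 - 273*y^3 + 126*y^2 + 1248*y - 1152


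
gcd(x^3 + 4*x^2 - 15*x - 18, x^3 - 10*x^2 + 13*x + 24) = x^2 - 2*x - 3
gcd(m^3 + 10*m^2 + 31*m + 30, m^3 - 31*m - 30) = m + 5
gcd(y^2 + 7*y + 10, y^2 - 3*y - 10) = y + 2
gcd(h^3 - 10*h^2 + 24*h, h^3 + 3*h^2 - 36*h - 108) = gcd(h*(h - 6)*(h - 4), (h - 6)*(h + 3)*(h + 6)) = h - 6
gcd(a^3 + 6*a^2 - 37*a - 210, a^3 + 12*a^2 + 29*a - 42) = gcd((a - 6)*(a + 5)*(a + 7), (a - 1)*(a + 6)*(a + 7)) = a + 7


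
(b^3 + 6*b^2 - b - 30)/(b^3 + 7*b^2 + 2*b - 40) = (b + 3)/(b + 4)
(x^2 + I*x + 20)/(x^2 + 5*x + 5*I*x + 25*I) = (x - 4*I)/(x + 5)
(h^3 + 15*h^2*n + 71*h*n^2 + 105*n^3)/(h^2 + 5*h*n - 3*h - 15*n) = (h^2 + 10*h*n + 21*n^2)/(h - 3)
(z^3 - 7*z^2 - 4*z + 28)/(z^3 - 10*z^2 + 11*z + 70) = (z - 2)/(z - 5)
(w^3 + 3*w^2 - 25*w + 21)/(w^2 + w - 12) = (w^2 + 6*w - 7)/(w + 4)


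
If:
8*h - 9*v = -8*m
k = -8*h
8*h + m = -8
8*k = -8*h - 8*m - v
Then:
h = -40/71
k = 320/71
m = -248/71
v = -256/71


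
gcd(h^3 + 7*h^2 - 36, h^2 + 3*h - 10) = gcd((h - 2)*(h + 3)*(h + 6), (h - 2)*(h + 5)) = h - 2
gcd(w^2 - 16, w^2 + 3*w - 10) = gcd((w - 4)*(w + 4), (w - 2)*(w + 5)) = 1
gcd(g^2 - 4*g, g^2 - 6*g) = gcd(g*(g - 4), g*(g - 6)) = g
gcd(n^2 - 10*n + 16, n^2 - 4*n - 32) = n - 8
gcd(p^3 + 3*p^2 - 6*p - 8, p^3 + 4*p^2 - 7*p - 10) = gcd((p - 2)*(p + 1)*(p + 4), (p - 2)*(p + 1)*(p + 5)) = p^2 - p - 2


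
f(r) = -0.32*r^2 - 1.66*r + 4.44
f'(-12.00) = 6.02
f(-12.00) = -21.72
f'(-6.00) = 2.18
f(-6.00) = 2.88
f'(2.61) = -3.33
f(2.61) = -2.07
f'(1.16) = -2.40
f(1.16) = 2.08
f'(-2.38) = -0.14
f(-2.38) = 6.58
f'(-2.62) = 0.02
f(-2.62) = 6.59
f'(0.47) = -1.96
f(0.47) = 3.59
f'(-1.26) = -0.85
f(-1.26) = 6.02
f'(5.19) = -4.98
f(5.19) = -12.79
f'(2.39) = -3.19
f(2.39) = -1.36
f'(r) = -0.64*r - 1.66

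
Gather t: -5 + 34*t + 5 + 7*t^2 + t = 7*t^2 + 35*t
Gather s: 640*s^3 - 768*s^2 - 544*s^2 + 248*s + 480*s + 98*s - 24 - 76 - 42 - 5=640*s^3 - 1312*s^2 + 826*s - 147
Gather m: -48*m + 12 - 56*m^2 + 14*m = -56*m^2 - 34*m + 12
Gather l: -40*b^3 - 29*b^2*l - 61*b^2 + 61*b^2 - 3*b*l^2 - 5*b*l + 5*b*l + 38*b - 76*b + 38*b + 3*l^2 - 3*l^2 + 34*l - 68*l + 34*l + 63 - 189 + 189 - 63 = -40*b^3 - 29*b^2*l - 3*b*l^2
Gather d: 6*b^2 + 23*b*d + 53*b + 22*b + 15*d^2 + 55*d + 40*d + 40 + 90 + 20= 6*b^2 + 75*b + 15*d^2 + d*(23*b + 95) + 150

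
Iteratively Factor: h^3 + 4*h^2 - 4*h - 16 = (h - 2)*(h^2 + 6*h + 8) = (h - 2)*(h + 2)*(h + 4)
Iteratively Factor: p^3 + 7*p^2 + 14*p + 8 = (p + 4)*(p^2 + 3*p + 2) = (p + 1)*(p + 4)*(p + 2)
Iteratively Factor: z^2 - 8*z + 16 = (z - 4)*(z - 4)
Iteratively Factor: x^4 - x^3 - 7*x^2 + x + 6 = (x - 3)*(x^3 + 2*x^2 - x - 2) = (x - 3)*(x + 2)*(x^2 - 1) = (x - 3)*(x + 1)*(x + 2)*(x - 1)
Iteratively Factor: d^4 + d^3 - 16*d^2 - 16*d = (d + 4)*(d^3 - 3*d^2 - 4*d) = d*(d + 4)*(d^2 - 3*d - 4) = d*(d + 1)*(d + 4)*(d - 4)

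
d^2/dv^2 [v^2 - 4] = 2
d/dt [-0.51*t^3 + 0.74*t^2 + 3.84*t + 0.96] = -1.53*t^2 + 1.48*t + 3.84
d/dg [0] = 0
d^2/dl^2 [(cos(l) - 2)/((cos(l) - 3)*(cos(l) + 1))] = (-(1 - cos(2*l))^2 + 265*cos(l) - 74*cos(2*l) + 7*cos(3*l) - 230)/(4*(cos(l) - 3)^3*(cos(l) + 1)^2)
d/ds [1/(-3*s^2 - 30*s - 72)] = 2*(s + 5)/(3*(s^2 + 10*s + 24)^2)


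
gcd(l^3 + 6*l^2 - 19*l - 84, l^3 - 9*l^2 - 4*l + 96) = l^2 - l - 12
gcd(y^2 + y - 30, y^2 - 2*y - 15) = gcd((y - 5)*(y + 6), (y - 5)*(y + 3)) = y - 5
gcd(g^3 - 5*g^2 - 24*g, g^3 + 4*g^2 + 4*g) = g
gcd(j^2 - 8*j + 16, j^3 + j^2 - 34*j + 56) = j - 4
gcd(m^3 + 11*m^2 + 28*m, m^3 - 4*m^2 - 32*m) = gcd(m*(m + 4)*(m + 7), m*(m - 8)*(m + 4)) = m^2 + 4*m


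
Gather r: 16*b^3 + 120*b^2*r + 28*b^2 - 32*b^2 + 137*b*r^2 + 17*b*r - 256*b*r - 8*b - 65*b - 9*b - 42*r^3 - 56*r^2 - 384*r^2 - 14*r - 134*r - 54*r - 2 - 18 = 16*b^3 - 4*b^2 - 82*b - 42*r^3 + r^2*(137*b - 440) + r*(120*b^2 - 239*b - 202) - 20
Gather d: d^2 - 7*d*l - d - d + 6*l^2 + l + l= d^2 + d*(-7*l - 2) + 6*l^2 + 2*l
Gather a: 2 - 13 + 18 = 7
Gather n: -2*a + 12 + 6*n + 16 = -2*a + 6*n + 28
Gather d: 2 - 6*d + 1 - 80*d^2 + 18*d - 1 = -80*d^2 + 12*d + 2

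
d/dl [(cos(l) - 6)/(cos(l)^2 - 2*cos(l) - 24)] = sin(l)/(cos(l) + 4)^2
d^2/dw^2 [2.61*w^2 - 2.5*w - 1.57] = 5.22000000000000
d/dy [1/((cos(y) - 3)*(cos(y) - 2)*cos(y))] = (3*sin(y) + 6*sin(y)/cos(y)^2 - 10*tan(y))/((cos(y) - 3)^2*(cos(y) - 2)^2)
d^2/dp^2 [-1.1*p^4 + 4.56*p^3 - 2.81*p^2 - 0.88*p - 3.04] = -13.2*p^2 + 27.36*p - 5.62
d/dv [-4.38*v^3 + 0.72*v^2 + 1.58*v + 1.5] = -13.14*v^2 + 1.44*v + 1.58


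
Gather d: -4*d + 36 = 36 - 4*d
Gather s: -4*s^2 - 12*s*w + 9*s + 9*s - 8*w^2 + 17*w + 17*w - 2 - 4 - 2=-4*s^2 + s*(18 - 12*w) - 8*w^2 + 34*w - 8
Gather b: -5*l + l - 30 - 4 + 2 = -4*l - 32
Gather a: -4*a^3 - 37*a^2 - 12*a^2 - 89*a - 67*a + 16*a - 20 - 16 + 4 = -4*a^3 - 49*a^2 - 140*a - 32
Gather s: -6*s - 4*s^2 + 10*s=-4*s^2 + 4*s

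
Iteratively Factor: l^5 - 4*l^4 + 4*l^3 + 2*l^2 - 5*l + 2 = (l - 1)*(l^4 - 3*l^3 + l^2 + 3*l - 2) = (l - 2)*(l - 1)*(l^3 - l^2 - l + 1) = (l - 2)*(l - 1)^2*(l^2 - 1) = (l - 2)*(l - 1)^3*(l + 1)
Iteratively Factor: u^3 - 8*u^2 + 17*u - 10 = (u - 5)*(u^2 - 3*u + 2) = (u - 5)*(u - 2)*(u - 1)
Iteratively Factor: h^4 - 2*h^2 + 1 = (h - 1)*(h^3 + h^2 - h - 1) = (h - 1)^2*(h^2 + 2*h + 1) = (h - 1)^2*(h + 1)*(h + 1)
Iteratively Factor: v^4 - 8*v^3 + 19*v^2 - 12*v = (v - 3)*(v^3 - 5*v^2 + 4*v) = (v - 4)*(v - 3)*(v^2 - v) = (v - 4)*(v - 3)*(v - 1)*(v)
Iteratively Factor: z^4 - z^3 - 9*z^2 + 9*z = (z - 3)*(z^3 + 2*z^2 - 3*z) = z*(z - 3)*(z^2 + 2*z - 3) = z*(z - 3)*(z + 3)*(z - 1)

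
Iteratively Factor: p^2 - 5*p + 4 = (p - 1)*(p - 4)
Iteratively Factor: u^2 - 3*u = (u - 3)*(u)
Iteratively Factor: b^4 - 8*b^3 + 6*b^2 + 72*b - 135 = (b - 5)*(b^3 - 3*b^2 - 9*b + 27) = (b - 5)*(b - 3)*(b^2 - 9) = (b - 5)*(b - 3)*(b + 3)*(b - 3)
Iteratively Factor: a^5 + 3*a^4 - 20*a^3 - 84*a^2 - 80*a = (a + 2)*(a^4 + a^3 - 22*a^2 - 40*a) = (a - 5)*(a + 2)*(a^3 + 6*a^2 + 8*a) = (a - 5)*(a + 2)*(a + 4)*(a^2 + 2*a) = (a - 5)*(a + 2)^2*(a + 4)*(a)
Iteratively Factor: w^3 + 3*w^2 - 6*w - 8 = (w - 2)*(w^2 + 5*w + 4) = (w - 2)*(w + 4)*(w + 1)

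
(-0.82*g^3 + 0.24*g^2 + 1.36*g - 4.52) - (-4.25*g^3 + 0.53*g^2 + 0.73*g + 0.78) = 3.43*g^3 - 0.29*g^2 + 0.63*g - 5.3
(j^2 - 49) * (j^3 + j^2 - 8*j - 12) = j^5 + j^4 - 57*j^3 - 61*j^2 + 392*j + 588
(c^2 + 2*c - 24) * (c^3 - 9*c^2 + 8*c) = c^5 - 7*c^4 - 34*c^3 + 232*c^2 - 192*c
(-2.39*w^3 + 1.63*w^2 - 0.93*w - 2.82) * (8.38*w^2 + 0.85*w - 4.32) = -20.0282*w^5 + 11.6279*w^4 + 3.9169*w^3 - 31.4637*w^2 + 1.6206*w + 12.1824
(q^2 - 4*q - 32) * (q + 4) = q^3 - 48*q - 128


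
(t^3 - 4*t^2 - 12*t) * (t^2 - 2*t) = t^5 - 6*t^4 - 4*t^3 + 24*t^2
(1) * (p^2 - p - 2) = p^2 - p - 2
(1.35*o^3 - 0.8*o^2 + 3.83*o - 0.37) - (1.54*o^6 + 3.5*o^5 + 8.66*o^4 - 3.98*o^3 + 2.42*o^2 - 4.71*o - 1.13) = -1.54*o^6 - 3.5*o^5 - 8.66*o^4 + 5.33*o^3 - 3.22*o^2 + 8.54*o + 0.76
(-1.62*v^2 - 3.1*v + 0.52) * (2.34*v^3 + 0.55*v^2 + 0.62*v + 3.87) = -3.7908*v^5 - 8.145*v^4 - 1.4926*v^3 - 7.9054*v^2 - 11.6746*v + 2.0124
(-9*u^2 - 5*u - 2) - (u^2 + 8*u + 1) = -10*u^2 - 13*u - 3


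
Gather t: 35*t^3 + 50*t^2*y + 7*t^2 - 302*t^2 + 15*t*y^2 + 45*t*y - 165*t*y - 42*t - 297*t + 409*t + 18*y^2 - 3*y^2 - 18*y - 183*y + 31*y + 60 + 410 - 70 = 35*t^3 + t^2*(50*y - 295) + t*(15*y^2 - 120*y + 70) + 15*y^2 - 170*y + 400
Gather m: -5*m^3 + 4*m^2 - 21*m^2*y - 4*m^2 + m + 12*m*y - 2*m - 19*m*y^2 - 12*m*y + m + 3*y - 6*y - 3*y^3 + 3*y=-5*m^3 - 21*m^2*y - 19*m*y^2 - 3*y^3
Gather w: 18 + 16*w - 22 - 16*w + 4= 0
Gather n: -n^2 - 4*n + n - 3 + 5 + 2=-n^2 - 3*n + 4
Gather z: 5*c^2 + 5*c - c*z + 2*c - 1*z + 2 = 5*c^2 + 7*c + z*(-c - 1) + 2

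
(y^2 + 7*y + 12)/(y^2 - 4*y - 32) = (y + 3)/(y - 8)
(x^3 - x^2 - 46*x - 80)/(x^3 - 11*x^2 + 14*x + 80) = (x + 5)/(x - 5)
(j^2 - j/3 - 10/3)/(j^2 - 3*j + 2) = (j + 5/3)/(j - 1)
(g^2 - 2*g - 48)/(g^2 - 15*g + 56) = (g + 6)/(g - 7)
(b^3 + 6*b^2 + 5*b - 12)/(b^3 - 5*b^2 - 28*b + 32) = (b + 3)/(b - 8)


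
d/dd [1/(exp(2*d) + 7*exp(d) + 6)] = (-2*exp(d) - 7)*exp(d)/(exp(2*d) + 7*exp(d) + 6)^2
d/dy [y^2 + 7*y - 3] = 2*y + 7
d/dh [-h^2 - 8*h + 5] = -2*h - 8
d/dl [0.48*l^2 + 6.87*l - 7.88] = 0.96*l + 6.87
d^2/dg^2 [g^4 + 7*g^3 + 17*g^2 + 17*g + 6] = 12*g^2 + 42*g + 34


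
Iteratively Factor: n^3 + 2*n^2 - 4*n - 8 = (n + 2)*(n^2 - 4) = (n + 2)^2*(n - 2)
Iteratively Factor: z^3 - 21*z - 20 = (z - 5)*(z^2 + 5*z + 4) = (z - 5)*(z + 1)*(z + 4)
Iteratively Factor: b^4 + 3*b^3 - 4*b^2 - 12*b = (b + 3)*(b^3 - 4*b) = (b + 2)*(b + 3)*(b^2 - 2*b) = b*(b + 2)*(b + 3)*(b - 2)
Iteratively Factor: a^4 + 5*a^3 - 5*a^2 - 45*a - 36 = (a + 1)*(a^3 + 4*a^2 - 9*a - 36) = (a + 1)*(a + 4)*(a^2 - 9) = (a - 3)*(a + 1)*(a + 4)*(a + 3)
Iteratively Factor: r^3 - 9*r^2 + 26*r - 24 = (r - 2)*(r^2 - 7*r + 12) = (r - 3)*(r - 2)*(r - 4)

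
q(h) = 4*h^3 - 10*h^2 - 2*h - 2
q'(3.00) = 46.00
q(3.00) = 10.00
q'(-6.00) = 550.00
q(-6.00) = -1214.00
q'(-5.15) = 419.27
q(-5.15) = -803.29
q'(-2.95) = 161.43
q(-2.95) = -185.81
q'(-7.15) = 754.47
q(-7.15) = -1961.03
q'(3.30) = 62.68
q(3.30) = 26.25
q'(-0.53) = 11.97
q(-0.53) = -4.34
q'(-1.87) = 77.36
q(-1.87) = -59.39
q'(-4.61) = 345.23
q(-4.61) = -597.19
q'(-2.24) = 103.01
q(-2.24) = -92.65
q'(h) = 12*h^2 - 20*h - 2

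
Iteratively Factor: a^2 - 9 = (a + 3)*(a - 3)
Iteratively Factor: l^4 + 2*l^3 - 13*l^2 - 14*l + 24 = (l - 3)*(l^3 + 5*l^2 + 2*l - 8) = (l - 3)*(l - 1)*(l^2 + 6*l + 8) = (l - 3)*(l - 1)*(l + 2)*(l + 4)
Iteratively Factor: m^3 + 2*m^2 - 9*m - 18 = (m + 3)*(m^2 - m - 6) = (m - 3)*(m + 3)*(m + 2)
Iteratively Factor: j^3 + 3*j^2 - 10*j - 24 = (j - 3)*(j^2 + 6*j + 8) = (j - 3)*(j + 2)*(j + 4)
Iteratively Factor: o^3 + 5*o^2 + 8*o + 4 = (o + 2)*(o^2 + 3*o + 2) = (o + 1)*(o + 2)*(o + 2)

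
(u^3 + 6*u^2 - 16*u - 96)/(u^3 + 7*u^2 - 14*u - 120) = (u + 4)/(u + 5)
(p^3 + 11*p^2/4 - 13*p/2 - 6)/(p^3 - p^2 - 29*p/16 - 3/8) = 4*(p + 4)/(4*p + 1)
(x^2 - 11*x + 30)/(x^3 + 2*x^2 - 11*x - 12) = (x^2 - 11*x + 30)/(x^3 + 2*x^2 - 11*x - 12)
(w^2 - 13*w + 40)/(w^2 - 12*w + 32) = (w - 5)/(w - 4)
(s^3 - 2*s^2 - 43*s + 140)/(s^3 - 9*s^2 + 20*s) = (s + 7)/s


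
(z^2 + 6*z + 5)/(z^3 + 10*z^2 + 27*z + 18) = (z + 5)/(z^2 + 9*z + 18)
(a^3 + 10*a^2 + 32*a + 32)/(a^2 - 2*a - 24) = (a^2 + 6*a + 8)/(a - 6)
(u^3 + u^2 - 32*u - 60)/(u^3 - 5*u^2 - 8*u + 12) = (u + 5)/(u - 1)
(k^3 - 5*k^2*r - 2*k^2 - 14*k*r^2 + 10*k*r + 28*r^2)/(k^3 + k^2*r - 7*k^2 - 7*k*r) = (k^3 - 5*k^2*r - 2*k^2 - 14*k*r^2 + 10*k*r + 28*r^2)/(k*(k^2 + k*r - 7*k - 7*r))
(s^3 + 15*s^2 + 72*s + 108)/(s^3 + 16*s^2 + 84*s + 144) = (s + 3)/(s + 4)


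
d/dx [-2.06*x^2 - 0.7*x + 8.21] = -4.12*x - 0.7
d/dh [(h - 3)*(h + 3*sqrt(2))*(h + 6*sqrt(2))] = 3*h^2 - 6*h + 18*sqrt(2)*h - 27*sqrt(2) + 36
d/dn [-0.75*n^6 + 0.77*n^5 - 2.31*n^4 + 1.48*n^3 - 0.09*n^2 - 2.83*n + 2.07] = -4.5*n^5 + 3.85*n^4 - 9.24*n^3 + 4.44*n^2 - 0.18*n - 2.83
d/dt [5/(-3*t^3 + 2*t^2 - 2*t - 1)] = 5*(9*t^2 - 4*t + 2)/(3*t^3 - 2*t^2 + 2*t + 1)^2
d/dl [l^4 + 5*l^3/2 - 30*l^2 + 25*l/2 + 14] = 4*l^3 + 15*l^2/2 - 60*l + 25/2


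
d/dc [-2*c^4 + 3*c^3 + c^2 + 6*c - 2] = -8*c^3 + 9*c^2 + 2*c + 6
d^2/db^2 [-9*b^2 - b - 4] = -18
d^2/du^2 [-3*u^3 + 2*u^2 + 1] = 4 - 18*u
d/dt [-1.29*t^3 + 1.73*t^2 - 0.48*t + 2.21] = -3.87*t^2 + 3.46*t - 0.48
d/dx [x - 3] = 1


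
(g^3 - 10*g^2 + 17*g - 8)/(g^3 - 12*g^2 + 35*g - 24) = (g - 1)/(g - 3)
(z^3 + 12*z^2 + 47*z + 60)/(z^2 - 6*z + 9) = (z^3 + 12*z^2 + 47*z + 60)/(z^2 - 6*z + 9)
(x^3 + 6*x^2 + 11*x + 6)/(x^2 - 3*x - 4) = (x^2 + 5*x + 6)/(x - 4)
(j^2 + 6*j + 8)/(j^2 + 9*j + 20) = (j + 2)/(j + 5)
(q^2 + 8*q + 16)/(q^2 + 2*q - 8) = (q + 4)/(q - 2)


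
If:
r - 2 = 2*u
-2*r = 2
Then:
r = -1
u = -3/2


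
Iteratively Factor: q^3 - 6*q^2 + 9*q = (q)*(q^2 - 6*q + 9) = q*(q - 3)*(q - 3)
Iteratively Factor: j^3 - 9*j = (j + 3)*(j^2 - 3*j) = (j - 3)*(j + 3)*(j)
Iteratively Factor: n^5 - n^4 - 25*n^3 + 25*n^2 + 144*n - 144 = (n - 1)*(n^4 - 25*n^2 + 144) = (n - 1)*(n + 3)*(n^3 - 3*n^2 - 16*n + 48) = (n - 4)*(n - 1)*(n + 3)*(n^2 + n - 12) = (n - 4)*(n - 1)*(n + 3)*(n + 4)*(n - 3)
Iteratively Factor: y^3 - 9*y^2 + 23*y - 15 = (y - 1)*(y^2 - 8*y + 15) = (y - 3)*(y - 1)*(y - 5)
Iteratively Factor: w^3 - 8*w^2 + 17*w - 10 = (w - 5)*(w^2 - 3*w + 2) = (w - 5)*(w - 2)*(w - 1)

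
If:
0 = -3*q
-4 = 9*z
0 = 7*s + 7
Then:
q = 0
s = -1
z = -4/9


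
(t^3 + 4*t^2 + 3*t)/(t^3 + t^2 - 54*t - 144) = t*(t + 1)/(t^2 - 2*t - 48)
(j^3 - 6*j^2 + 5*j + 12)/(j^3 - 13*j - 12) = (j - 3)/(j + 3)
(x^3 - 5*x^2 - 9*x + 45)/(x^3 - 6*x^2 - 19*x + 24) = (x^2 - 8*x + 15)/(x^2 - 9*x + 8)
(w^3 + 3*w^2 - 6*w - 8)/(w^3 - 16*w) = (w^2 - w - 2)/(w*(w - 4))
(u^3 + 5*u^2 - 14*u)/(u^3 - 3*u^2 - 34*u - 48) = u*(-u^2 - 5*u + 14)/(-u^3 + 3*u^2 + 34*u + 48)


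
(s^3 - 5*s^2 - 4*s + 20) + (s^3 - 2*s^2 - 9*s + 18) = 2*s^3 - 7*s^2 - 13*s + 38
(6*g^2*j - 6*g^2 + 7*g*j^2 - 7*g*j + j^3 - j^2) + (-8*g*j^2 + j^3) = 6*g^2*j - 6*g^2 - g*j^2 - 7*g*j + 2*j^3 - j^2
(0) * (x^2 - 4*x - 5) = 0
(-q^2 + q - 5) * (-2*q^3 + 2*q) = 2*q^5 - 2*q^4 + 8*q^3 + 2*q^2 - 10*q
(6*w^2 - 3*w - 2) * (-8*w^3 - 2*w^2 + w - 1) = -48*w^5 + 12*w^4 + 28*w^3 - 5*w^2 + w + 2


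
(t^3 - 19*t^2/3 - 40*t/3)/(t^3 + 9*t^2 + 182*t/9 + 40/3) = 3*t*(t - 8)/(3*t^2 + 22*t + 24)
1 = 1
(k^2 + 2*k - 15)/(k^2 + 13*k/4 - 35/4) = 4*(k - 3)/(4*k - 7)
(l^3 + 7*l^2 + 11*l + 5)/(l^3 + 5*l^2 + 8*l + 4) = (l^2 + 6*l + 5)/(l^2 + 4*l + 4)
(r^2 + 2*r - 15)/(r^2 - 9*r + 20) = (r^2 + 2*r - 15)/(r^2 - 9*r + 20)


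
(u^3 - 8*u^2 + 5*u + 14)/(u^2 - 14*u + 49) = (u^2 - u - 2)/(u - 7)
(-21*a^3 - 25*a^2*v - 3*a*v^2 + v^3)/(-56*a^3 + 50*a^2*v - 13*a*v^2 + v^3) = (3*a^2 + 4*a*v + v^2)/(8*a^2 - 6*a*v + v^2)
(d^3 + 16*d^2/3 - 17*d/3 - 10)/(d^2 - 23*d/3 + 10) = (d^2 + 7*d + 6)/(d - 6)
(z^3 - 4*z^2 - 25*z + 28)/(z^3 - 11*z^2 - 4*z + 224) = (z - 1)/(z - 8)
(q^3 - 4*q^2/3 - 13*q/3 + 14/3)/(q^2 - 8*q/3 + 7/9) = 3*(q^2 + q - 2)/(3*q - 1)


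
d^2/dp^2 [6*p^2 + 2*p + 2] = 12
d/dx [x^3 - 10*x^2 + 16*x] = 3*x^2 - 20*x + 16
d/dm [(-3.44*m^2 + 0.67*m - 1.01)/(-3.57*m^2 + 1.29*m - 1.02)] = (-2.0457*m^2 - 0.1938*m + 0.6195)/(12.7449*m^4 - 9.2106*m^3 + 8.9469*m^2 - 2.6316*m + 1.0404)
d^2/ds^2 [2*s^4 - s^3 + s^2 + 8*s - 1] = 24*s^2 - 6*s + 2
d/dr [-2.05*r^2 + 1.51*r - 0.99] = 1.51 - 4.1*r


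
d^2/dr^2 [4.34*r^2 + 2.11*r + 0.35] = 8.68000000000000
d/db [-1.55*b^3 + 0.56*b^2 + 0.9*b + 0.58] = -4.65*b^2 + 1.12*b + 0.9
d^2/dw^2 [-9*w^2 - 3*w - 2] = -18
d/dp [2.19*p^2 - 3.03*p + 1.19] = 4.38*p - 3.03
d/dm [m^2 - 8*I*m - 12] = 2*m - 8*I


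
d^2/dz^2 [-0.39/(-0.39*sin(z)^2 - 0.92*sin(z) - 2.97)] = (-0.237276*sin(z)^4 - 0.419796*sin(z)^3 + 1.832766*sin(z)^2 + 1.905228*sin(z) - 0.243282)/(0.39*sin(z)^2 + 0.92*sin(z) + 2.97)^3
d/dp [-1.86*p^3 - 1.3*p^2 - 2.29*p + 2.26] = -5.58*p^2 - 2.6*p - 2.29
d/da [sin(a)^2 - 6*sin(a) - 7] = 2*(sin(a) - 3)*cos(a)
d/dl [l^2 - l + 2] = 2*l - 1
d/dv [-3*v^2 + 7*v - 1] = 7 - 6*v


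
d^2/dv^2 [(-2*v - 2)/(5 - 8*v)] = 416/(8*v - 5)^3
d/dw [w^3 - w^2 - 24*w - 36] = 3*w^2 - 2*w - 24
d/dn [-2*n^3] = -6*n^2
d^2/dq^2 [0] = 0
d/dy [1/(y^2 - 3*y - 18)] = (3 - 2*y)/(-y^2 + 3*y + 18)^2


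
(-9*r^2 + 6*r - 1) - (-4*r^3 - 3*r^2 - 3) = 4*r^3 - 6*r^2 + 6*r + 2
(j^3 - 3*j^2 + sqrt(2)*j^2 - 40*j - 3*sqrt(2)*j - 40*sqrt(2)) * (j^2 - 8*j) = j^5 - 11*j^4 + sqrt(2)*j^4 - 16*j^3 - 11*sqrt(2)*j^3 - 16*sqrt(2)*j^2 + 320*j^2 + 320*sqrt(2)*j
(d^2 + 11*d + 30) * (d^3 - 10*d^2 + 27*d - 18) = d^5 + d^4 - 53*d^3 - 21*d^2 + 612*d - 540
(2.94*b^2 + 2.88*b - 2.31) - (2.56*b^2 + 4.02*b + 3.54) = 0.38*b^2 - 1.14*b - 5.85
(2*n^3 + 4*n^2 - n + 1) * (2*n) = 4*n^4 + 8*n^3 - 2*n^2 + 2*n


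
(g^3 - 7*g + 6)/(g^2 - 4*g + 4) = (g^2 + 2*g - 3)/(g - 2)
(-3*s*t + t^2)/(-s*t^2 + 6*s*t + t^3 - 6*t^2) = (3*s - t)/(s*t - 6*s - t^2 + 6*t)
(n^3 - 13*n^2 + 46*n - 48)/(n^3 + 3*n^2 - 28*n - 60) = (n^3 - 13*n^2 + 46*n - 48)/(n^3 + 3*n^2 - 28*n - 60)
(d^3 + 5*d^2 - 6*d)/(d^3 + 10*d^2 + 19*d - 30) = d/(d + 5)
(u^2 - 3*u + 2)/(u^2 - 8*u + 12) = (u - 1)/(u - 6)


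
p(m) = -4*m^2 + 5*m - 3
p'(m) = 5 - 8*m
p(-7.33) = -254.57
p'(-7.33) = 63.64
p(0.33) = -1.79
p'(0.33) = 2.36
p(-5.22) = -138.09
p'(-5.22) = 46.76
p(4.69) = -67.53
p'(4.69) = -32.52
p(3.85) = -43.04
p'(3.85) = -25.80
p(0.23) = -2.06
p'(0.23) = 3.16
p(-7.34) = -255.20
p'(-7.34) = 63.72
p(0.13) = -2.42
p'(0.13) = 3.96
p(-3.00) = -54.00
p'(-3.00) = 29.00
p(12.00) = -519.00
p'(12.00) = -91.00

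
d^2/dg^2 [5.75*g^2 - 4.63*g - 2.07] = 11.5000000000000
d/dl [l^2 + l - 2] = 2*l + 1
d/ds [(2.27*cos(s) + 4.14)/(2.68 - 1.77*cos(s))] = -13.4114*sin(s)/(1.77*cos(s) - 2.68)^2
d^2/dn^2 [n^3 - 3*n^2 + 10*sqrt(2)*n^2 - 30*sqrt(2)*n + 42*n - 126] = 6*n - 6 + 20*sqrt(2)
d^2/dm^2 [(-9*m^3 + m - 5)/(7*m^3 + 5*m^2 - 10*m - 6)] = 2*(315*m^6 - 1743*m^5 - 3633*m^4 - 2475*m^3 - 693*m^2 - 762*m - 710)/(343*m^9 + 735*m^8 - 945*m^7 - 2857*m^6 + 90*m^5 + 3570*m^4 + 1556*m^3 - 1260*m^2 - 1080*m - 216)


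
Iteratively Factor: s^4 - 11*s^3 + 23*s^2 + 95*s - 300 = (s - 4)*(s^3 - 7*s^2 - 5*s + 75) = (s - 5)*(s - 4)*(s^2 - 2*s - 15) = (s - 5)^2*(s - 4)*(s + 3)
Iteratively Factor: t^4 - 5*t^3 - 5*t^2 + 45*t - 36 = (t - 4)*(t^3 - t^2 - 9*t + 9) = (t - 4)*(t - 1)*(t^2 - 9) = (t - 4)*(t - 3)*(t - 1)*(t + 3)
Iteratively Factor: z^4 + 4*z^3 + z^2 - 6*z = (z + 3)*(z^3 + z^2 - 2*z) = (z + 2)*(z + 3)*(z^2 - z) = z*(z + 2)*(z + 3)*(z - 1)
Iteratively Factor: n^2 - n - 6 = (n + 2)*(n - 3)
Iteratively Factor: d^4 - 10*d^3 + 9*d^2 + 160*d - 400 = (d - 5)*(d^3 - 5*d^2 - 16*d + 80) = (d - 5)^2*(d^2 - 16) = (d - 5)^2*(d - 4)*(d + 4)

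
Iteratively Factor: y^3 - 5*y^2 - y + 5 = (y - 5)*(y^2 - 1) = (y - 5)*(y - 1)*(y + 1)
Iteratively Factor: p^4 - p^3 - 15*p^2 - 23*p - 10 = (p + 1)*(p^3 - 2*p^2 - 13*p - 10) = (p + 1)*(p + 2)*(p^2 - 4*p - 5) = (p - 5)*(p + 1)*(p + 2)*(p + 1)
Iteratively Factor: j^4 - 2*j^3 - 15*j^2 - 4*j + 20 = (j - 1)*(j^3 - j^2 - 16*j - 20) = (j - 1)*(j + 2)*(j^2 - 3*j - 10) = (j - 1)*(j + 2)^2*(j - 5)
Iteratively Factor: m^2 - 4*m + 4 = (m - 2)*(m - 2)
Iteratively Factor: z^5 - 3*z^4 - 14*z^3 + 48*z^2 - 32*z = (z - 4)*(z^4 + z^3 - 10*z^2 + 8*z) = (z - 4)*(z - 2)*(z^3 + 3*z^2 - 4*z) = (z - 4)*(z - 2)*(z - 1)*(z^2 + 4*z) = (z - 4)*(z - 2)*(z - 1)*(z + 4)*(z)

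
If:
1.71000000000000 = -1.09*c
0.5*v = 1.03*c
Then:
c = -1.57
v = -3.23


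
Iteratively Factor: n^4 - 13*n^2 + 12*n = (n)*(n^3 - 13*n + 12) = n*(n - 1)*(n^2 + n - 12) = n*(n - 3)*(n - 1)*(n + 4)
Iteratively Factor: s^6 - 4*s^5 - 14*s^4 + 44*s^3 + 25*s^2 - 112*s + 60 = (s - 1)*(s^5 - 3*s^4 - 17*s^3 + 27*s^2 + 52*s - 60) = (s - 1)^2*(s^4 - 2*s^3 - 19*s^2 + 8*s + 60) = (s - 2)*(s - 1)^2*(s^3 - 19*s - 30) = (s - 2)*(s - 1)^2*(s + 2)*(s^2 - 2*s - 15) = (s - 5)*(s - 2)*(s - 1)^2*(s + 2)*(s + 3)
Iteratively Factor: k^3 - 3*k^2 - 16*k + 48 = (k - 3)*(k^2 - 16) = (k - 3)*(k + 4)*(k - 4)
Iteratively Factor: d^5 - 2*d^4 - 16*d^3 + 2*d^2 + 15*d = (d)*(d^4 - 2*d^3 - 16*d^2 + 2*d + 15) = d*(d - 5)*(d^3 + 3*d^2 - d - 3) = d*(d - 5)*(d + 3)*(d^2 - 1) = d*(d - 5)*(d - 1)*(d + 3)*(d + 1)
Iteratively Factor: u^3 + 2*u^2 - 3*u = (u + 3)*(u^2 - u) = u*(u + 3)*(u - 1)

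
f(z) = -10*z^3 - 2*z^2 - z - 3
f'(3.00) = -283.00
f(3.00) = -294.00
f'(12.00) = -4369.00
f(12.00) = -17583.00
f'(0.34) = -5.83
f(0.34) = -3.96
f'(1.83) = -108.79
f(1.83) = -72.81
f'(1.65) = -89.28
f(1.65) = -55.02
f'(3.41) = -363.48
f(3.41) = -426.18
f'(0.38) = -6.85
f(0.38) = -4.22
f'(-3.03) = -264.31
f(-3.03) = 259.85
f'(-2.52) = -181.43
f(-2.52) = 146.85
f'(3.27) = -334.87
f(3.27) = -377.31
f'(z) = -30*z^2 - 4*z - 1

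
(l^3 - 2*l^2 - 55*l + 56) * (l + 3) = l^4 + l^3 - 61*l^2 - 109*l + 168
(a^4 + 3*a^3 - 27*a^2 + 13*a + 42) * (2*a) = 2*a^5 + 6*a^4 - 54*a^3 + 26*a^2 + 84*a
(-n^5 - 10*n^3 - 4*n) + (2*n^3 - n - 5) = -n^5 - 8*n^3 - 5*n - 5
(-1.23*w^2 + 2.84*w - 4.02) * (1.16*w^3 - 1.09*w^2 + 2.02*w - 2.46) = -1.4268*w^5 + 4.6351*w^4 - 10.2434*w^3 + 13.1444*w^2 - 15.1068*w + 9.8892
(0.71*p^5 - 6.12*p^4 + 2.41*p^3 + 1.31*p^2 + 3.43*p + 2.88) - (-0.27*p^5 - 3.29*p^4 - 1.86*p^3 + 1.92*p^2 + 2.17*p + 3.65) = 0.98*p^5 - 2.83*p^4 + 4.27*p^3 - 0.61*p^2 + 1.26*p - 0.77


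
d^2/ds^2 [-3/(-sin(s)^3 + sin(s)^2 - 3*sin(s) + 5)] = 3*(-9*sin(s)^6 + 11*sin(s)^5 + 2*sin(s)^4 - 52*sin(s)^3 + 35*sin(s)^2 - 3*sin(s) + 8)/(sin(s)^3 - sin(s)^2 + 3*sin(s) - 5)^3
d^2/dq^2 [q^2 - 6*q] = 2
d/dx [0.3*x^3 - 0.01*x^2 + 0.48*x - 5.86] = 0.9*x^2 - 0.02*x + 0.48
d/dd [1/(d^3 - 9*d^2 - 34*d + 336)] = (-3*d^2 + 18*d + 34)/(d^3 - 9*d^2 - 34*d + 336)^2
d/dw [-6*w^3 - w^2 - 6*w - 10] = -18*w^2 - 2*w - 6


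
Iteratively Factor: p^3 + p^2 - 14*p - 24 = (p + 3)*(p^2 - 2*p - 8) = (p - 4)*(p + 3)*(p + 2)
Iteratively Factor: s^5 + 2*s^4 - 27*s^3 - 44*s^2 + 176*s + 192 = (s + 1)*(s^4 + s^3 - 28*s^2 - 16*s + 192) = (s - 4)*(s + 1)*(s^3 + 5*s^2 - 8*s - 48) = (s - 4)*(s - 3)*(s + 1)*(s^2 + 8*s + 16) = (s - 4)*(s - 3)*(s + 1)*(s + 4)*(s + 4)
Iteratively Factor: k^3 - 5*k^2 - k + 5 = (k + 1)*(k^2 - 6*k + 5) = (k - 5)*(k + 1)*(k - 1)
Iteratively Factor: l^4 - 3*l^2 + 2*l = (l + 2)*(l^3 - 2*l^2 + l) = l*(l + 2)*(l^2 - 2*l + 1) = l*(l - 1)*(l + 2)*(l - 1)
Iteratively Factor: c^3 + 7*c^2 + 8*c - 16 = (c + 4)*(c^2 + 3*c - 4) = (c + 4)^2*(c - 1)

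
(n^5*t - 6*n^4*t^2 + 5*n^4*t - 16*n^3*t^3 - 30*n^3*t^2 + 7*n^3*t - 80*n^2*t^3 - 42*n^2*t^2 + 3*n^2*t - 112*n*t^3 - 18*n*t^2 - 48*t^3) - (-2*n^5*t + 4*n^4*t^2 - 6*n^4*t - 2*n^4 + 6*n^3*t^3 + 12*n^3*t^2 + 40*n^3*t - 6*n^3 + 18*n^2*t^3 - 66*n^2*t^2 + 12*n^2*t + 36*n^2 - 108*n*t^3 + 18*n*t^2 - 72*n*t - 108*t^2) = 3*n^5*t - 10*n^4*t^2 + 11*n^4*t + 2*n^4 - 22*n^3*t^3 - 42*n^3*t^2 - 33*n^3*t + 6*n^3 - 98*n^2*t^3 + 24*n^2*t^2 - 9*n^2*t - 36*n^2 - 4*n*t^3 - 36*n*t^2 + 72*n*t - 48*t^3 + 108*t^2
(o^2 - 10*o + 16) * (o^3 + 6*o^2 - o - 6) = o^5 - 4*o^4 - 45*o^3 + 100*o^2 + 44*o - 96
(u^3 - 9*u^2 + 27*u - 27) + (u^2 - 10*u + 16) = u^3 - 8*u^2 + 17*u - 11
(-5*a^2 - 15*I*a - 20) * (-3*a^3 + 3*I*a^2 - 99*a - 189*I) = 15*a^5 + 30*I*a^4 + 600*a^3 + 2370*I*a^2 - 855*a + 3780*I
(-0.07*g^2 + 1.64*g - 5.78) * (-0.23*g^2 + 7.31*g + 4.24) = 0.0161*g^4 - 0.8889*g^3 + 13.021*g^2 - 35.2982*g - 24.5072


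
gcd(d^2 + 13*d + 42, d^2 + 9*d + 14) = d + 7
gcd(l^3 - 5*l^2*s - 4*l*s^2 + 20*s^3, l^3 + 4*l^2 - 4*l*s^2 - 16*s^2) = -l^2 + 4*s^2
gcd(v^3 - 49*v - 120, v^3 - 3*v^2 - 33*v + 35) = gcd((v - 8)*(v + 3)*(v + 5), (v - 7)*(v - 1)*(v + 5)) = v + 5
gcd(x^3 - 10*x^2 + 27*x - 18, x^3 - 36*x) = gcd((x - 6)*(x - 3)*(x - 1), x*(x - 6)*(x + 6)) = x - 6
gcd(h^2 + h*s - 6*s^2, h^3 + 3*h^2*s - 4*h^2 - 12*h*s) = h + 3*s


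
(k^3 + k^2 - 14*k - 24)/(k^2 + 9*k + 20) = (k^3 + k^2 - 14*k - 24)/(k^2 + 9*k + 20)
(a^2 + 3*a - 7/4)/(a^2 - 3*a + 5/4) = (2*a + 7)/(2*a - 5)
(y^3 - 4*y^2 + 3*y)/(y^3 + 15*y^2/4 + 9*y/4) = 4*(y^2 - 4*y + 3)/(4*y^2 + 15*y + 9)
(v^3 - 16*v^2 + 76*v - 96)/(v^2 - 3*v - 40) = (v^2 - 8*v + 12)/(v + 5)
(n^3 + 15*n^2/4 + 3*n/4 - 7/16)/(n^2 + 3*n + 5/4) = (8*n^2 + 26*n - 7)/(4*(2*n + 5))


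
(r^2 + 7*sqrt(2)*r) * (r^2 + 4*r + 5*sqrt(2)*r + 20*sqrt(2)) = r^4 + 4*r^3 + 12*sqrt(2)*r^3 + 48*sqrt(2)*r^2 + 70*r^2 + 280*r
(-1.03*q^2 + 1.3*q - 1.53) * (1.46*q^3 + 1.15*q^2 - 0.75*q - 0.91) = -1.5038*q^5 + 0.7135*q^4 + 0.0336999999999998*q^3 - 1.7972*q^2 - 0.0355000000000001*q + 1.3923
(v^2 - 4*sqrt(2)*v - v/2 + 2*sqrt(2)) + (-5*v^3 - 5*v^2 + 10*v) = -5*v^3 - 4*v^2 - 4*sqrt(2)*v + 19*v/2 + 2*sqrt(2)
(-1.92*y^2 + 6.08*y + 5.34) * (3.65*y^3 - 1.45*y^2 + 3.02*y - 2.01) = -7.008*y^5 + 24.976*y^4 + 4.8766*y^3 + 14.4778*y^2 + 3.906*y - 10.7334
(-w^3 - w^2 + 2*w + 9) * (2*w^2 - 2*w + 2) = -2*w^5 + 4*w^3 + 12*w^2 - 14*w + 18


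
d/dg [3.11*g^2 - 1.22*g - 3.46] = 6.22*g - 1.22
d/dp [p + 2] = 1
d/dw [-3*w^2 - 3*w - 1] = -6*w - 3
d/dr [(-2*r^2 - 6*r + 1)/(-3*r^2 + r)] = (-20*r^2 + 6*r - 1)/(r^2*(9*r^2 - 6*r + 1))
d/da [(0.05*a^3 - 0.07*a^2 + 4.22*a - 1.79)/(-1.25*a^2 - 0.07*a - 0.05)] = (-0.0625*a^4 - 0.007*a^3 + 5.2724*a^2 - 4.468*a - 0.3363)/(1.5625*a^4 + 0.175*a^3 + 0.1299*a^2 + 0.007*a + 0.0025)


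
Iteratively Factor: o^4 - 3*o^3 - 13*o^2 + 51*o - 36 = (o + 4)*(o^3 - 7*o^2 + 15*o - 9) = (o - 1)*(o + 4)*(o^2 - 6*o + 9) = (o - 3)*(o - 1)*(o + 4)*(o - 3)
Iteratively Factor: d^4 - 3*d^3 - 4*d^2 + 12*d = (d - 3)*(d^3 - 4*d) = (d - 3)*(d + 2)*(d^2 - 2*d) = (d - 3)*(d - 2)*(d + 2)*(d)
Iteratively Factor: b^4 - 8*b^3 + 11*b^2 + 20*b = (b)*(b^3 - 8*b^2 + 11*b + 20) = b*(b - 5)*(b^2 - 3*b - 4) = b*(b - 5)*(b - 4)*(b + 1)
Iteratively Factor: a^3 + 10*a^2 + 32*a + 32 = (a + 4)*(a^2 + 6*a + 8) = (a + 4)^2*(a + 2)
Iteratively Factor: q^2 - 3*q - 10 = (q - 5)*(q + 2)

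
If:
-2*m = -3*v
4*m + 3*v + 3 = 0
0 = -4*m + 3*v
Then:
No Solution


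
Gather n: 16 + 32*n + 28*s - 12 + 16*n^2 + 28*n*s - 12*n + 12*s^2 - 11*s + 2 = 16*n^2 + n*(28*s + 20) + 12*s^2 + 17*s + 6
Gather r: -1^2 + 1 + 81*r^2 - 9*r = 81*r^2 - 9*r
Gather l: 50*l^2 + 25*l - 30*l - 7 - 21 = 50*l^2 - 5*l - 28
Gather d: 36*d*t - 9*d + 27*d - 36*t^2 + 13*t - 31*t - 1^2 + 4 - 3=d*(36*t + 18) - 36*t^2 - 18*t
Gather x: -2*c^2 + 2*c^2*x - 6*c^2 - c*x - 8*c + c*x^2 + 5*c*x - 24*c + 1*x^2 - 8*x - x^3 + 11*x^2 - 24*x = -8*c^2 - 32*c - x^3 + x^2*(c + 12) + x*(2*c^2 + 4*c - 32)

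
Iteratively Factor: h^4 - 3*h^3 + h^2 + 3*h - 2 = (h - 2)*(h^3 - h^2 - h + 1) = (h - 2)*(h + 1)*(h^2 - 2*h + 1) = (h - 2)*(h - 1)*(h + 1)*(h - 1)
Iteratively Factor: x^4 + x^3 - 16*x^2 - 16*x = (x + 1)*(x^3 - 16*x) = (x + 1)*(x + 4)*(x^2 - 4*x) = x*(x + 1)*(x + 4)*(x - 4)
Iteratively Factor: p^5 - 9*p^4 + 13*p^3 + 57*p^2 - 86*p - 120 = (p + 1)*(p^4 - 10*p^3 + 23*p^2 + 34*p - 120) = (p + 1)*(p + 2)*(p^3 - 12*p^2 + 47*p - 60) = (p - 5)*(p + 1)*(p + 2)*(p^2 - 7*p + 12) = (p - 5)*(p - 3)*(p + 1)*(p + 2)*(p - 4)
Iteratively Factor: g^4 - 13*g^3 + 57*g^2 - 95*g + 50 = (g - 5)*(g^3 - 8*g^2 + 17*g - 10) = (g - 5)*(g - 1)*(g^2 - 7*g + 10) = (g - 5)*(g - 2)*(g - 1)*(g - 5)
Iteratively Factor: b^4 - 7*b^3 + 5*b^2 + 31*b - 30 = (b - 1)*(b^3 - 6*b^2 - b + 30) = (b - 1)*(b + 2)*(b^2 - 8*b + 15) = (b - 5)*(b - 1)*(b + 2)*(b - 3)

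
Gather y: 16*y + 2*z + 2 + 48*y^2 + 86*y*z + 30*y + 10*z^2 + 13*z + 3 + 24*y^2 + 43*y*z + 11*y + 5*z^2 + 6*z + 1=72*y^2 + y*(129*z + 57) + 15*z^2 + 21*z + 6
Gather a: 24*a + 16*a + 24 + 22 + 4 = 40*a + 50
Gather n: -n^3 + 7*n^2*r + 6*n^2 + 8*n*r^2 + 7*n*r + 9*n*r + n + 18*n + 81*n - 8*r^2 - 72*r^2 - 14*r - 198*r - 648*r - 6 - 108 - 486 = -n^3 + n^2*(7*r + 6) + n*(8*r^2 + 16*r + 100) - 80*r^2 - 860*r - 600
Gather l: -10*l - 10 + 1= -10*l - 9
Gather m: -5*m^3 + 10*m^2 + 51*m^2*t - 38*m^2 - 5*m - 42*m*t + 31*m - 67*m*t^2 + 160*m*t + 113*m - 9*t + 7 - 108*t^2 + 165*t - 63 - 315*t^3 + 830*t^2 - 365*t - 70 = -5*m^3 + m^2*(51*t - 28) + m*(-67*t^2 + 118*t + 139) - 315*t^3 + 722*t^2 - 209*t - 126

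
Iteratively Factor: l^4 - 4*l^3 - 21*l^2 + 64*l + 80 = (l - 5)*(l^3 + l^2 - 16*l - 16) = (l - 5)*(l + 4)*(l^2 - 3*l - 4) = (l - 5)*(l + 1)*(l + 4)*(l - 4)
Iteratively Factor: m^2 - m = (m)*(m - 1)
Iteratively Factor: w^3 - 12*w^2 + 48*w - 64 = (w - 4)*(w^2 - 8*w + 16) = (w - 4)^2*(w - 4)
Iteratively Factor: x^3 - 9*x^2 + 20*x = (x - 4)*(x^2 - 5*x) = (x - 5)*(x - 4)*(x)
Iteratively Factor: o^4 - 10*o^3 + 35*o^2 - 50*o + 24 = (o - 3)*(o^3 - 7*o^2 + 14*o - 8) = (o - 3)*(o - 1)*(o^2 - 6*o + 8) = (o - 4)*(o - 3)*(o - 1)*(o - 2)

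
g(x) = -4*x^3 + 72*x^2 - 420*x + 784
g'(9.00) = -96.00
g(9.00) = -80.00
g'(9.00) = -96.00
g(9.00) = -80.00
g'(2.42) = -141.80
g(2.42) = 132.57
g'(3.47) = -64.81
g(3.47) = 26.42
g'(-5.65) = -1616.67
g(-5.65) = 6176.87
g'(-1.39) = -643.35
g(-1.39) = 1517.65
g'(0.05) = -412.83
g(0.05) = 763.18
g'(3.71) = -50.93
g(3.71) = 12.56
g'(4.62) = -10.85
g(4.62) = -14.05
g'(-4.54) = -1321.10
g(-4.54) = 4549.14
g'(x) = -12*x^2 + 144*x - 420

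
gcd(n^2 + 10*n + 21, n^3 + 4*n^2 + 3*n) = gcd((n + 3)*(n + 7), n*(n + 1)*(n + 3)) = n + 3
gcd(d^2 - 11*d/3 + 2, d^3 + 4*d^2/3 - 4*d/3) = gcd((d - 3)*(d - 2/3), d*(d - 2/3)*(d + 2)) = d - 2/3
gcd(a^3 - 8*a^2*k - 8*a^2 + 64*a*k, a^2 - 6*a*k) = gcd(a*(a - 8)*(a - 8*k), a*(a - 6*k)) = a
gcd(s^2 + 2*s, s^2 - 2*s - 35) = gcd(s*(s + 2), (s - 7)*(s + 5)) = 1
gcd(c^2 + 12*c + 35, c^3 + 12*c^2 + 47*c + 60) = c + 5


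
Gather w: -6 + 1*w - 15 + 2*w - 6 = 3*w - 27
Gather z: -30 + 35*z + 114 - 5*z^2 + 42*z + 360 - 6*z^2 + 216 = -11*z^2 + 77*z + 660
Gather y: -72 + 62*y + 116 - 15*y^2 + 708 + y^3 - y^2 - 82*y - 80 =y^3 - 16*y^2 - 20*y + 672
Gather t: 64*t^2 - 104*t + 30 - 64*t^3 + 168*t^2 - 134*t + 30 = -64*t^3 + 232*t^2 - 238*t + 60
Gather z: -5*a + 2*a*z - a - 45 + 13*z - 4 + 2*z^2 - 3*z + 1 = -6*a + 2*z^2 + z*(2*a + 10) - 48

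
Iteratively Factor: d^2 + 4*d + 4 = (d + 2)*(d + 2)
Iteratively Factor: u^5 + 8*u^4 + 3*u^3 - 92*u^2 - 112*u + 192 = (u + 4)*(u^4 + 4*u^3 - 13*u^2 - 40*u + 48) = (u + 4)^2*(u^3 - 13*u + 12) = (u - 3)*(u + 4)^2*(u^2 + 3*u - 4) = (u - 3)*(u + 4)^3*(u - 1)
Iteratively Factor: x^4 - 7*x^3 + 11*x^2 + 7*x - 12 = (x - 3)*(x^3 - 4*x^2 - x + 4) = (x - 3)*(x + 1)*(x^2 - 5*x + 4) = (x - 4)*(x - 3)*(x + 1)*(x - 1)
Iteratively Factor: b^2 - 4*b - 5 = (b + 1)*(b - 5)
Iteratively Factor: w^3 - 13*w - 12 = (w + 1)*(w^2 - w - 12) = (w + 1)*(w + 3)*(w - 4)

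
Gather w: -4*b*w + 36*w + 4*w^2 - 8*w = 4*w^2 + w*(28 - 4*b)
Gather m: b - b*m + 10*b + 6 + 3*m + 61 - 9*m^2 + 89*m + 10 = 11*b - 9*m^2 + m*(92 - b) + 77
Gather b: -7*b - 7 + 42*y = -7*b + 42*y - 7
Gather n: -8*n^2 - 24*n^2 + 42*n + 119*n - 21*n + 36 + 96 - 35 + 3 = -32*n^2 + 140*n + 100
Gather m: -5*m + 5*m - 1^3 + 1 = 0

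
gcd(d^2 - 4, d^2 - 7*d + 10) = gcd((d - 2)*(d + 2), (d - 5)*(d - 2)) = d - 2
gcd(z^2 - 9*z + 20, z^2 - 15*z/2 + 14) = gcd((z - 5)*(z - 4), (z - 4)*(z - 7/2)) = z - 4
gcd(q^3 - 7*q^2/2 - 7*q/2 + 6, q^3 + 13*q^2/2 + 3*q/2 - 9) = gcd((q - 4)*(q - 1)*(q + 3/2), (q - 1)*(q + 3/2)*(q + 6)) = q^2 + q/2 - 3/2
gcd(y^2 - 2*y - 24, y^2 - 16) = y + 4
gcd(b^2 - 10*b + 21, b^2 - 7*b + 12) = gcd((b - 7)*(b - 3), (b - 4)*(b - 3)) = b - 3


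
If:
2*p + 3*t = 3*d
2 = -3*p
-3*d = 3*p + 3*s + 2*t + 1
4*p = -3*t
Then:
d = 4/9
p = -2/3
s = -19/27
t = 8/9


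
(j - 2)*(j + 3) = j^2 + j - 6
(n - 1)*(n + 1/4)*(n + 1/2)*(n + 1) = n^4 + 3*n^3/4 - 7*n^2/8 - 3*n/4 - 1/8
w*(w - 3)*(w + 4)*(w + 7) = w^4 + 8*w^3 - 5*w^2 - 84*w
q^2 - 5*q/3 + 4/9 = (q - 4/3)*(q - 1/3)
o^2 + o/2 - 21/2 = (o - 3)*(o + 7/2)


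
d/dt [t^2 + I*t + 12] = 2*t + I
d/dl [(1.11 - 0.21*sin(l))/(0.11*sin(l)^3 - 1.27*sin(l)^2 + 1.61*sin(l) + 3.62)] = (0.0462*sin(l)^3 - 0.633*sin(l)^2 + 2.8194*sin(l) - 2.5473)*cos(l)/(0.0121*sin(l)^6 - 0.2794*sin(l)^5 + 1.9671*sin(l)^4 - 3.293*sin(l)^3 - 6.6027*sin(l)^2 + 11.6564*sin(l) + 13.1044)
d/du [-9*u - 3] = -9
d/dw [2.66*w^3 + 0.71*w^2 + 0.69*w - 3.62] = 7.98*w^2 + 1.42*w + 0.69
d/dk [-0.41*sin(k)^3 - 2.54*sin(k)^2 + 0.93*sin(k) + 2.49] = (-1.23*sin(k)^2 - 5.08*sin(k) + 0.93)*cos(k)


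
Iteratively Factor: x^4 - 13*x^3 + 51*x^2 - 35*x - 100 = (x - 5)*(x^3 - 8*x^2 + 11*x + 20) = (x - 5)^2*(x^2 - 3*x - 4) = (x - 5)^2*(x - 4)*(x + 1)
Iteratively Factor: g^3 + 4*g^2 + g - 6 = (g + 3)*(g^2 + g - 2) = (g + 2)*(g + 3)*(g - 1)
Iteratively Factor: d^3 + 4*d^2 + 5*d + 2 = (d + 1)*(d^2 + 3*d + 2) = (d + 1)^2*(d + 2)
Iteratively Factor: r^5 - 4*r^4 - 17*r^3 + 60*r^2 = (r + 4)*(r^4 - 8*r^3 + 15*r^2) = r*(r + 4)*(r^3 - 8*r^2 + 15*r) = r*(r - 5)*(r + 4)*(r^2 - 3*r) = r*(r - 5)*(r - 3)*(r + 4)*(r)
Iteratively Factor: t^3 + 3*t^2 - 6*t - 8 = (t + 4)*(t^2 - t - 2) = (t + 1)*(t + 4)*(t - 2)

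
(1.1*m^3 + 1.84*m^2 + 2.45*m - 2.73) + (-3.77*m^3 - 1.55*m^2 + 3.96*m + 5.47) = -2.67*m^3 + 0.29*m^2 + 6.41*m + 2.74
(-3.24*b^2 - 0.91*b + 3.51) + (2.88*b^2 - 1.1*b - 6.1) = -0.36*b^2 - 2.01*b - 2.59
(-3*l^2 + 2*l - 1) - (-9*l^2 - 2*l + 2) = 6*l^2 + 4*l - 3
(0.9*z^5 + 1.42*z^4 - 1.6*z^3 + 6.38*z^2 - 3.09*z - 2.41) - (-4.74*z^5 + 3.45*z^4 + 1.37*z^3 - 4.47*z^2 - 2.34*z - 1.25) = 5.64*z^5 - 2.03*z^4 - 2.97*z^3 + 10.85*z^2 - 0.75*z - 1.16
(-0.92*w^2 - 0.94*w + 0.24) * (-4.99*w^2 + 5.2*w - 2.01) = 4.5908*w^4 - 0.0934000000000008*w^3 - 4.2364*w^2 + 3.1374*w - 0.4824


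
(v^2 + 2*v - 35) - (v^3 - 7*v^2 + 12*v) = -v^3 + 8*v^2 - 10*v - 35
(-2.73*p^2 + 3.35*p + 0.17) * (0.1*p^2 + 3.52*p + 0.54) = -0.273*p^4 - 9.2746*p^3 + 10.3348*p^2 + 2.4074*p + 0.0918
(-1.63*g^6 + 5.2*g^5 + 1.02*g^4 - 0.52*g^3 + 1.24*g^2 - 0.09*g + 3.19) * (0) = 0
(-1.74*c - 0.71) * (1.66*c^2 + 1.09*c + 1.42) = -2.8884*c^3 - 3.0752*c^2 - 3.2447*c - 1.0082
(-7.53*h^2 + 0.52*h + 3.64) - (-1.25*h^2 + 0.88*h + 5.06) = -6.28*h^2 - 0.36*h - 1.42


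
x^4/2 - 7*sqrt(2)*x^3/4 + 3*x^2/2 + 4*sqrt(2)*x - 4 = (x/2 + sqrt(2)/2)*(x - 2*sqrt(2))^2*(x - sqrt(2)/2)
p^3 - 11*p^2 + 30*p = p*(p - 6)*(p - 5)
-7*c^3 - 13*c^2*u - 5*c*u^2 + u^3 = (-7*c + u)*(c + u)^2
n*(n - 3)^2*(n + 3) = n^4 - 3*n^3 - 9*n^2 + 27*n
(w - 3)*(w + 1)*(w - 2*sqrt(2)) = w^3 - 2*sqrt(2)*w^2 - 2*w^2 - 3*w + 4*sqrt(2)*w + 6*sqrt(2)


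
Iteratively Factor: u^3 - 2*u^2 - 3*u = (u + 1)*(u^2 - 3*u) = (u - 3)*(u + 1)*(u)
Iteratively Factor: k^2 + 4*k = (k + 4)*(k)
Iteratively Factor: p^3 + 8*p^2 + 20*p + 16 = (p + 2)*(p^2 + 6*p + 8) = (p + 2)*(p + 4)*(p + 2)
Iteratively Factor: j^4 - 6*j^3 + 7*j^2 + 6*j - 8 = (j + 1)*(j^3 - 7*j^2 + 14*j - 8) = (j - 4)*(j + 1)*(j^2 - 3*j + 2) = (j - 4)*(j - 2)*(j + 1)*(j - 1)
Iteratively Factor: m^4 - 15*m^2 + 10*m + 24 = (m - 3)*(m^3 + 3*m^2 - 6*m - 8) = (m - 3)*(m - 2)*(m^2 + 5*m + 4) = (m - 3)*(m - 2)*(m + 1)*(m + 4)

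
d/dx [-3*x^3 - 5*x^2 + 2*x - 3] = -9*x^2 - 10*x + 2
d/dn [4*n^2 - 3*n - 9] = 8*n - 3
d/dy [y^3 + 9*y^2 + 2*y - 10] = 3*y^2 + 18*y + 2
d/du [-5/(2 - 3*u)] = -15/(3*u - 2)^2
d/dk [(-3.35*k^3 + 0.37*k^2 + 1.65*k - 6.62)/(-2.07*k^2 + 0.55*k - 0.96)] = (6.9345*k^4 - 3.685*k^3 + 13.267*k^2 - 28.1172*k + 2.057)/(4.2849*k^4 - 2.277*k^3 + 4.2769*k^2 - 1.056*k + 0.9216)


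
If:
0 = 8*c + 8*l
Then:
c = -l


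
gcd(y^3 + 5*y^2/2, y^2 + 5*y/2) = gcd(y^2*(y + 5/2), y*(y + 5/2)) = y^2 + 5*y/2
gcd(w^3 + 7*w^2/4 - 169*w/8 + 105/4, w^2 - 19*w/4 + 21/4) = w - 7/4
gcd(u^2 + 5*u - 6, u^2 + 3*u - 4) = u - 1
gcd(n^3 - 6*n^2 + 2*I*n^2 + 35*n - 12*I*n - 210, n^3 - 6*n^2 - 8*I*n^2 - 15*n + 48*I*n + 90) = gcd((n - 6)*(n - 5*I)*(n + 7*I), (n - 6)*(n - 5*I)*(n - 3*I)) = n^2 + n*(-6 - 5*I) + 30*I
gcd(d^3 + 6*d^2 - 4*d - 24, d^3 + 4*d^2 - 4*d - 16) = d^2 - 4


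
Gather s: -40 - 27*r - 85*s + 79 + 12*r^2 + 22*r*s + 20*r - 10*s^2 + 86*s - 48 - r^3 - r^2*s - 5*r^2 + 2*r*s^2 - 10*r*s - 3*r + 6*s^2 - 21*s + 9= -r^3 + 7*r^2 - 10*r + s^2*(2*r - 4) + s*(-r^2 + 12*r - 20)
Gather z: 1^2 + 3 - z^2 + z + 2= -z^2 + z + 6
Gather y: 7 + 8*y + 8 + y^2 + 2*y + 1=y^2 + 10*y + 16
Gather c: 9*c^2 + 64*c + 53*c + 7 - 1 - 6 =9*c^2 + 117*c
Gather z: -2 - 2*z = -2*z - 2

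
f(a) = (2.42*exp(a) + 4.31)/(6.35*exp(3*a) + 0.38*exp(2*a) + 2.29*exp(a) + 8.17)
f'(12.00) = 0.00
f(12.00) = 0.00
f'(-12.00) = 0.00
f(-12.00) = 0.53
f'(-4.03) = 0.00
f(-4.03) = 0.53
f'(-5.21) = 0.00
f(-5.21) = 0.53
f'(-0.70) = -0.08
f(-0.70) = 0.54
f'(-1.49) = 0.01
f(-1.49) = 0.55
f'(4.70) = -0.00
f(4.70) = 0.00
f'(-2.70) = 0.01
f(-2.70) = 0.54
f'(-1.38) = 0.01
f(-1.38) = 0.55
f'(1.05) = -0.14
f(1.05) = 0.07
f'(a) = (2.42*exp(a) + 4.31)*(-19.05*exp(3*a) - 0.76*exp(2*a) - 2.29*exp(a))/(6.35*exp(3*a) + 0.38*exp(2*a) + 2.29*exp(a) + 8.17)^2 + 2.42*exp(a)/(6.35*exp(3*a) + 0.38*exp(2*a) + 2.29*exp(a) + 8.17) = (-30.734*exp(3*a) - 83.0251*exp(2*a) - 3.2756*exp(a) + 9.9015)*exp(a)/(40.3225*exp(6*a) + 4.826*exp(5*a) + 29.2274*exp(4*a) + 105.4994*exp(3*a) + 11.4533*exp(2*a) + 37.4186*exp(a) + 66.7489)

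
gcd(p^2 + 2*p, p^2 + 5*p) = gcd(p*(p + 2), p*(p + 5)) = p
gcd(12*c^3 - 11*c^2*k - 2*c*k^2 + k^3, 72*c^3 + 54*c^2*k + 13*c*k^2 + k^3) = 3*c + k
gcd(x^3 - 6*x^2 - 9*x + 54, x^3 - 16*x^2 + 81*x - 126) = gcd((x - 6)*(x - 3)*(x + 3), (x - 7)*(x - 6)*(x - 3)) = x^2 - 9*x + 18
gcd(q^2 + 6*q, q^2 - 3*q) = q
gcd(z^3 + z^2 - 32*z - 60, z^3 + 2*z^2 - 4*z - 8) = z + 2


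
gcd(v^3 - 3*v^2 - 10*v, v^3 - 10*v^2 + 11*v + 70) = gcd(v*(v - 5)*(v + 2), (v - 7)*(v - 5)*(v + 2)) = v^2 - 3*v - 10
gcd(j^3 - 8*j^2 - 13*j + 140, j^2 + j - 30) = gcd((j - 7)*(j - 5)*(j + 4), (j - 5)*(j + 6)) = j - 5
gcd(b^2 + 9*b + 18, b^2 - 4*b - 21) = b + 3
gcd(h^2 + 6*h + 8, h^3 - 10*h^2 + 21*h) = 1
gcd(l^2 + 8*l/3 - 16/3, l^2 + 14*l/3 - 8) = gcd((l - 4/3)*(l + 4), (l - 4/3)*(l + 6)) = l - 4/3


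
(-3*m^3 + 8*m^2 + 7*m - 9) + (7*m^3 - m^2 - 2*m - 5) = 4*m^3 + 7*m^2 + 5*m - 14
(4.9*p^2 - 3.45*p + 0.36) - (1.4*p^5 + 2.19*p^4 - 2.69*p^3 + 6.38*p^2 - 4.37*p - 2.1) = -1.4*p^5 - 2.19*p^4 + 2.69*p^3 - 1.48*p^2 + 0.92*p + 2.46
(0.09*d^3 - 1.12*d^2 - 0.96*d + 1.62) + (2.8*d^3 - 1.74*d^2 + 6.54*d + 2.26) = 2.89*d^3 - 2.86*d^2 + 5.58*d + 3.88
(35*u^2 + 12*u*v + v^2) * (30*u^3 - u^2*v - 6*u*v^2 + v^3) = 1050*u^5 + 325*u^4*v - 192*u^3*v^2 - 38*u^2*v^3 + 6*u*v^4 + v^5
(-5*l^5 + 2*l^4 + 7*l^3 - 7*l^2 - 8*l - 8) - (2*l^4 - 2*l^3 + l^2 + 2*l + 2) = -5*l^5 + 9*l^3 - 8*l^2 - 10*l - 10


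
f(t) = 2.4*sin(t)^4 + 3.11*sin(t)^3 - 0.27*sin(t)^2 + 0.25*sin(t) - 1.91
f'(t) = 9.6*sin(t)^3*cos(t) + 9.33*sin(t)^2*cos(t) - 0.54*sin(t)*cos(t) + 0.25*cos(t) = (9.6*sin(t)^3 + 9.33*sin(t)^2 - 0.54*sin(t) + 0.25)*cos(t)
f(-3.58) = -1.54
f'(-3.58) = -2.21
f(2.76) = -1.65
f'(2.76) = -1.71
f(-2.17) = -2.94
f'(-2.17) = -0.93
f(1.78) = 3.18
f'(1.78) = -3.66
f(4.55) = -3.13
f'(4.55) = -0.10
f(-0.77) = -2.70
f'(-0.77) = 1.37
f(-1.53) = -3.14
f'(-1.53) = 0.02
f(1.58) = 3.58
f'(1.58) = -0.17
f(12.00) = -2.40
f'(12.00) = 1.47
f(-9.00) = -2.21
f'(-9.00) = -1.26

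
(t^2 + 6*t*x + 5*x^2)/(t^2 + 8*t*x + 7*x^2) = (t + 5*x)/(t + 7*x)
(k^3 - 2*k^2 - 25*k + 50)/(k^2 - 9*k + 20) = (k^2 + 3*k - 10)/(k - 4)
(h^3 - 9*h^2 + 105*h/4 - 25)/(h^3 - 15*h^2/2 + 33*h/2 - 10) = (h - 5/2)/(h - 1)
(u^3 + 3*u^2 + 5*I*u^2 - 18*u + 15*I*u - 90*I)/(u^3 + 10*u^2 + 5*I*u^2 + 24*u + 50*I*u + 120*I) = (u - 3)/(u + 4)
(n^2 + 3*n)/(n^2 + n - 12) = n*(n + 3)/(n^2 + n - 12)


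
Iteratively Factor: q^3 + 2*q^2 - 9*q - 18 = (q - 3)*(q^2 + 5*q + 6) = (q - 3)*(q + 3)*(q + 2)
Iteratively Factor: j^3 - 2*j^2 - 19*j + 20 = (j - 1)*(j^2 - j - 20) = (j - 1)*(j + 4)*(j - 5)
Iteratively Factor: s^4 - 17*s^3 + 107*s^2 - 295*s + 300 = (s - 3)*(s^3 - 14*s^2 + 65*s - 100) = (s - 4)*(s - 3)*(s^2 - 10*s + 25) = (s - 5)*(s - 4)*(s - 3)*(s - 5)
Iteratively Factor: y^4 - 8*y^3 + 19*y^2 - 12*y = (y - 3)*(y^3 - 5*y^2 + 4*y) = (y - 4)*(y - 3)*(y^2 - y) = (y - 4)*(y - 3)*(y - 1)*(y)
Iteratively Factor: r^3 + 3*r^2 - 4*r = (r - 1)*(r^2 + 4*r) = r*(r - 1)*(r + 4)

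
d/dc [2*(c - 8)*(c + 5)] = 4*c - 6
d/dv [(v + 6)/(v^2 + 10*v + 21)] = (v^2 + 10*v - 2*(v + 5)*(v + 6) + 21)/(v^2 + 10*v + 21)^2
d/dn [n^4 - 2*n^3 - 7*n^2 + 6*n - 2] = 4*n^3 - 6*n^2 - 14*n + 6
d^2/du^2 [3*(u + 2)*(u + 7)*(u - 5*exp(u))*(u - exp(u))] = -18*u^3*exp(u) + 60*u^2*exp(2*u) - 270*u^2*exp(u) + 36*u^2 + 660*u*exp(2*u) - 1008*u*exp(u) + 162*u + 1410*exp(2*u) - 828*exp(u) + 84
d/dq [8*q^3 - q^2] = 2*q*(12*q - 1)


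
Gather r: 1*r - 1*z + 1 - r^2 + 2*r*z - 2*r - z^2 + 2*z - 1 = -r^2 + r*(2*z - 1) - z^2 + z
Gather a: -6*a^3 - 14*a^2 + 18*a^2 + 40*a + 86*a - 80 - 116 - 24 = -6*a^3 + 4*a^2 + 126*a - 220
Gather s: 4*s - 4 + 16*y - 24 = 4*s + 16*y - 28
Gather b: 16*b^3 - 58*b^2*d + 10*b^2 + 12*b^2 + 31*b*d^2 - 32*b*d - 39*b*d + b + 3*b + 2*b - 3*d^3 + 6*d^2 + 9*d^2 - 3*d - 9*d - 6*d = 16*b^3 + b^2*(22 - 58*d) + b*(31*d^2 - 71*d + 6) - 3*d^3 + 15*d^2 - 18*d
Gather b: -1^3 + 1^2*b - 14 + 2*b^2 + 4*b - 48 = 2*b^2 + 5*b - 63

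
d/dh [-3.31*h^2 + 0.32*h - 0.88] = 0.32 - 6.62*h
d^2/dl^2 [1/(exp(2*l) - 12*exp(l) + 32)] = 4*((3 - exp(l))*(exp(2*l) - 12*exp(l) + 32) + 2*(exp(l) - 6)^2*exp(l))*exp(l)/(exp(2*l) - 12*exp(l) + 32)^3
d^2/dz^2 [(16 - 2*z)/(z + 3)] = 44/(z + 3)^3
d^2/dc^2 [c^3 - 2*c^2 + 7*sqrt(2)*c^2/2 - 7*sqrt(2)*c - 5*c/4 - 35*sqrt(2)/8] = 6*c - 4 + 7*sqrt(2)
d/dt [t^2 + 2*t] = 2*t + 2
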